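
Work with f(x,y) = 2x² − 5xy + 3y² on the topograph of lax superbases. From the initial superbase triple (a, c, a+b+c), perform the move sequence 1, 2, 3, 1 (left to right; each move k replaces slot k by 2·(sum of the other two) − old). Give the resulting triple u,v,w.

start (2,3,0) = (f(1,0),f(0,1),f(1,1))
replace slot 1: 2·(3+0) − 2 = 4 → (4,3,0)
replace slot 2: 2·(4+0) − 3 = 5 → (4,5,0)
replace slot 3: 2·(4+5) − 0 = 18 → (4,5,18)
replace slot 1: 2·(5+18) − 4 = 42 → (42,5,18)

42,5,18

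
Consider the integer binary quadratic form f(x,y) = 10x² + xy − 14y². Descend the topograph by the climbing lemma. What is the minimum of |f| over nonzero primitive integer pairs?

descent: ρ → (-14,-1,10)
descent: ρ → (10,21,-3)  [lands on river]
river: ρ → (-3,21,10)
river: ρ → (10,19,-5)
river: ρ → (-5,21,6)
river: ρ → (6,15,-14)
river: ρ → (-14,13,7)
river: ρ → (7,15,-12)
river: ρ → (-12,9,10)
river: ρ → (10,11,-11)
river: ρ → (-11,11,10)
river: ρ → (10,9,-12)
river: ρ → (-12,15,7)
river: ρ → (7,13,-14)
river: ρ → (-14,15,6)
river: ρ → (6,21,-5)
river: ρ → (-5,19,10)
closes: descent 2, river 16
min |a| on river = 3

3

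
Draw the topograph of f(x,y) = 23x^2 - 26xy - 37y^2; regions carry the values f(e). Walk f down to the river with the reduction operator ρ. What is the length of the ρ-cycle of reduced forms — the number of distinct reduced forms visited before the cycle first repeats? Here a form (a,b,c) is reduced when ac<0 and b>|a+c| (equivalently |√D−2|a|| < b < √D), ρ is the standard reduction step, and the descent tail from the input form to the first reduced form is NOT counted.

D = 4080, ⌊√D⌋ = 63
descent: ρ → (-37,26,23)  [lands on river]
river: ρ → (23,20,-40)
river: ρ → (-40,60,3)
river: ρ → (3,60,-40)
river: ρ → (-40,20,23)
river: ρ → (23,26,-37)
river: ρ → (-37,48,12)
river: ρ → (12,48,-37)
ρ-cycle length = 8 (tail of 1 descent step not counted)

8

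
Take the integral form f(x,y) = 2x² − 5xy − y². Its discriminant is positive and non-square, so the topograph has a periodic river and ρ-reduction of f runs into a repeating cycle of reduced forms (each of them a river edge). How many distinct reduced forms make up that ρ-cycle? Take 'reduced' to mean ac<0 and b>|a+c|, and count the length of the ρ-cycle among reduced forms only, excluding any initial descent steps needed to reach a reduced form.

D = 33, ⌊√D⌋ = 5
descent: ρ → (-1,5,2)  [lands on river]
river: ρ → (2,3,-3)
river: ρ → (-3,3,2)
river: ρ → (2,5,-1)
ρ-cycle length = 4 (tail of 1 descent step not counted)

4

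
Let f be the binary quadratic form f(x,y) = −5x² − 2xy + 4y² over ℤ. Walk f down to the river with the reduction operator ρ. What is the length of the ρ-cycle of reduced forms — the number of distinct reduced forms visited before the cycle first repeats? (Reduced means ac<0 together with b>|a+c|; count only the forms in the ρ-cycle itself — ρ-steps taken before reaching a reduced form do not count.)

D = 84, ⌊√D⌋ = 9
descent: ρ → (4,2,-5)  [lands on river]
river: ρ → (-5,8,1)
river: ρ → (1,8,-5)
river: ρ → (-5,2,4)
river: ρ → (4,6,-3)
river: ρ → (-3,6,4)
ρ-cycle length = 6 (tail of 1 descent step not counted)

6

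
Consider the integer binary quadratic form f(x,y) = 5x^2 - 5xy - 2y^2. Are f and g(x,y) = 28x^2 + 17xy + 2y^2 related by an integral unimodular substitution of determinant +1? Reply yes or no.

D₁ = 65, D₂ = 65
river cycle of f (length 6): (-2, 5, 5), (5, 5, -2), (-2, 7, 2), (2, 5, -5), (-5, 5, 2), (2, 7, -2)
river cycle of g (length 6): (2, 7, -2), (-2, 5, 5), (5, 5, -2), (-2, 7, 2), (2, 5, -5), (-5, 5, 2)
cycles coincide ⇒ equivalent

yes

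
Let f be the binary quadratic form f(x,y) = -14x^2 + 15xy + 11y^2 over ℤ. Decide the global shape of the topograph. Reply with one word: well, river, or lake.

D = b²−4ac = 15² − 4·(-14)·11 = 841
D = 29² is a perfect square ⇒ form factors over ℤ ⇒ lakes

lake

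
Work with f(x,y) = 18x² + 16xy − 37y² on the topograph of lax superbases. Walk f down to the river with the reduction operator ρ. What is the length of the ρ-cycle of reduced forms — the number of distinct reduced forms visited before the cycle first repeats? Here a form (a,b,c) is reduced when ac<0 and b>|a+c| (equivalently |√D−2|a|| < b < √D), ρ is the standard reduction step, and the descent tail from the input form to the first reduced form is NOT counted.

D = 2920, ⌊√D⌋ = 54
descent: ρ → (-37,-16,18)
descent: ρ → (18,52,-3)  [lands on river]
river: ρ → (-3,50,35)
river: ρ → (35,20,-18)
river: ρ → (-18,52,3)
river: ρ → (3,50,-35)
river: ρ → (-35,20,18)
ρ-cycle length = 6 (tail of 2 descent steps not counted)

6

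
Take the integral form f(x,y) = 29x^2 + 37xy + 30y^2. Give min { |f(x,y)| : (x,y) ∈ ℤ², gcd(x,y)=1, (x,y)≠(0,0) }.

translate: b→-21 (≡37 mod 58), so (29,37,30)→(29,-21,22)
flip: (29,-21,22)→(22,21,29)
reduced (well bottom): (22,21,29) with a≤c, −a<b≤a
well minimum = a = 22

22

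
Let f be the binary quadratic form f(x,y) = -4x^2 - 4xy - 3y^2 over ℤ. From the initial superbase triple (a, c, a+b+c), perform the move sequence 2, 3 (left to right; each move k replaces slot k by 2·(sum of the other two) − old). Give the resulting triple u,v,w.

start (-4,-3,-11) = (f(1,0),f(0,1),f(1,1))
replace slot 2: 2·((-4)+(-11)) − (-3) = -27 → (-4,-27,-11)
replace slot 3: 2·((-4)+(-27)) − (-11) = -51 → (-4,-27,-51)

-4,-27,-51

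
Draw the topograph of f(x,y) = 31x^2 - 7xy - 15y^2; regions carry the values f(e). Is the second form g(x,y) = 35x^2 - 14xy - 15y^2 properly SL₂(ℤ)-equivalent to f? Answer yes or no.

D₁ = 1909, D₂ = 2296
discriminants differ ⇒ not SL₂(ℤ)-equivalent

no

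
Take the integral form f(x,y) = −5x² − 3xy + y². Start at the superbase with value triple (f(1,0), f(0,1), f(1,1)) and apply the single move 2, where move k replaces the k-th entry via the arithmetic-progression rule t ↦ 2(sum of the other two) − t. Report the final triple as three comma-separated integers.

start (-5,1,-7) = (f(1,0),f(0,1),f(1,1))
replace slot 2: 2·((-5)+(-7)) − 1 = -25 → (-5,-25,-7)

-5,-25,-7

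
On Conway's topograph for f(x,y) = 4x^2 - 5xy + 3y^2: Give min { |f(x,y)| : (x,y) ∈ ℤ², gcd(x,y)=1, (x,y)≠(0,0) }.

translate: b→3 (≡-5 mod 8), so (4,-5,3)→(4,3,2)
flip: (4,3,2)→(2,-3,4)
translate: b→1 (≡-3 mod 4), so (2,-3,4)→(2,1,3)
reduced (well bottom): (2,1,3) with a≤c, −a<b≤a
well minimum = a = 2

2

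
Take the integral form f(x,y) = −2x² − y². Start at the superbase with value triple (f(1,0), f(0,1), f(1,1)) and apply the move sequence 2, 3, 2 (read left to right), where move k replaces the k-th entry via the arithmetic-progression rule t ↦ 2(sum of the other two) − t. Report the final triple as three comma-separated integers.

start (-2,-1,-3) = (f(1,0),f(0,1),f(1,1))
replace slot 2: 2·((-2)+(-3)) − (-1) = -9 → (-2,-9,-3)
replace slot 3: 2·((-2)+(-9)) − (-3) = -19 → (-2,-9,-19)
replace slot 2: 2·((-2)+(-19)) − (-9) = -33 → (-2,-33,-19)

-2,-33,-19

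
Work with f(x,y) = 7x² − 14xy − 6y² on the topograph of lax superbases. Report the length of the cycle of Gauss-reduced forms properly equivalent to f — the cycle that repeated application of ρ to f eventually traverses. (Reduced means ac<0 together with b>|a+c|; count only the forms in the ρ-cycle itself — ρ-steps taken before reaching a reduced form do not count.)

D = 364, ⌊√D⌋ = 19
descent: ρ → (-6,14,7)  [lands on river]
river: ρ → (7,14,-6)
river: ρ → (-6,10,11)
river: ρ → (11,12,-5)
river: ρ → (-5,18,2)
river: ρ → (2,18,-5)
river: ρ → (-5,12,11)
river: ρ → (11,10,-6)
ρ-cycle length = 8 (tail of 1 descent step not counted)

8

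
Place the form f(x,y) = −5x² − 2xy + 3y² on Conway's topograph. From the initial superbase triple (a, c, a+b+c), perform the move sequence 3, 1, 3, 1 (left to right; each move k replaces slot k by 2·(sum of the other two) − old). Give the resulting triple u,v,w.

start (-5,3,-4) = (f(1,0),f(0,1),f(1,1))
replace slot 3: 2·((-5)+3) − (-4) = 0 → (-5,3,0)
replace slot 1: 2·(3+0) − (-5) = 11 → (11,3,0)
replace slot 3: 2·(11+3) − 0 = 28 → (11,3,28)
replace slot 1: 2·(3+28) − 11 = 51 → (51,3,28)

51,3,28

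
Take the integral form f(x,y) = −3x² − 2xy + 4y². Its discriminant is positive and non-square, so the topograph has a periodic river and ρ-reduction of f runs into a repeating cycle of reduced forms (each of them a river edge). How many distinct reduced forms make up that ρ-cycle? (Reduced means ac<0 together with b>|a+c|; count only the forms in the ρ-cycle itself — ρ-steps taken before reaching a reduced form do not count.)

D = 52, ⌊√D⌋ = 7
descent: ρ → (4,2,-3)  [lands on river]
river: ρ → (-3,4,3)
river: ρ → (3,2,-4)
river: ρ → (-4,6,1)
river: ρ → (1,6,-4)
river: ρ → (-4,2,3)
river: ρ → (3,4,-3)
river: ρ → (-3,2,4)
river: ρ → (4,6,-1)
river: ρ → (-1,6,4)
ρ-cycle length = 10 (tail of 1 descent step not counted)

10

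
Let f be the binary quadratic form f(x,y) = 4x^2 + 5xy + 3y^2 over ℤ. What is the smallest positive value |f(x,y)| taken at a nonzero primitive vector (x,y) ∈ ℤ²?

translate: b→-3 (≡5 mod 8), so (4,5,3)→(4,-3,2)
flip: (4,-3,2)→(2,3,4)
translate: b→-1 (≡3 mod 4), so (2,3,4)→(2,-1,3)
reduced (well bottom): (2,-1,3) with a≤c, −a<b≤a
well minimum = a = 2

2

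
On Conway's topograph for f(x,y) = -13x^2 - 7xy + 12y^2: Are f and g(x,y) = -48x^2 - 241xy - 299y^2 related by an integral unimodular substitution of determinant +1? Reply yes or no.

D₁ = 673, D₂ = 673
river cycle of f (length 58): (12, 7, -13), (-13, 19, 6), (6, 17, -16), (-16, 15, 7), (7, 13, -18), (-18, 23, 2), (2, 25, -6), (-6, 23, 6), (6, 25, -2), (-2, 23, 18), … (48 more)
river cycle of g (length 58): (-8, 17, 12), (12, 7, -13), (-13, 19, 6), (6, 17, -16), (-16, 15, 7), (7, 13, -18), (-18, 23, 2), (2, 25, -6), (-6, 23, 6), (6, 25, -2), … (48 more)
cycles coincide ⇒ equivalent

yes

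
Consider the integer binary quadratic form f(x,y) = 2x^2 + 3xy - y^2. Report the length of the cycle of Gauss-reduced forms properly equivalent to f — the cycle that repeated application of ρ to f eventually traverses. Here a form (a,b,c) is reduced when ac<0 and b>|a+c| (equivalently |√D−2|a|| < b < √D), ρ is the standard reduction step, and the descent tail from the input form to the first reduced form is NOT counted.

D = 17, ⌊√D⌋ = 4
river: ρ → (-1,3,2)
river: ρ → (2,1,-2)
river: ρ → (-2,3,1)
river: ρ → (1,3,-2)
river: ρ → (-2,1,2)
river: ρ → (2,3,-1)
ρ-cycle length = 6 (tail of 0 descent steps not counted)

6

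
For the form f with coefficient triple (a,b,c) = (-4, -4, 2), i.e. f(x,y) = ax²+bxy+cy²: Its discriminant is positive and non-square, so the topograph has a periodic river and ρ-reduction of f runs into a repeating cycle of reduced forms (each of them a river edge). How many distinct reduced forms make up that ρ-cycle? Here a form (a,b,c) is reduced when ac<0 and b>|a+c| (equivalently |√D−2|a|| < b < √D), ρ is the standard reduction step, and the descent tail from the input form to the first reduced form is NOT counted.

D = 48, ⌊√D⌋ = 6
descent: ρ → (2,4,-4)  [lands on river]
river: ρ → (-4,4,2)
ρ-cycle length = 2 (tail of 1 descent step not counted)

2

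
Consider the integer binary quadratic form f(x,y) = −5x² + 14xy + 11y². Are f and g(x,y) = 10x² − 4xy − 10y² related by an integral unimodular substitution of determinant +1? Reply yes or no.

D₁ = 416, D₂ = 416
river cycle of f (length 6): (11, 8, -8), (-8, 8, 11), (11, 14, -5), (-5, 16, 8), (8, 16, -5), (-5, 14, 11)
river cycle of g (length 6): (-10, 4, 10), (10, 16, -4), (-4, 16, 10), (10, 4, -10), (-10, 16, 4), (4, 16, -10)
cycles differ ⇒ inequivalent

no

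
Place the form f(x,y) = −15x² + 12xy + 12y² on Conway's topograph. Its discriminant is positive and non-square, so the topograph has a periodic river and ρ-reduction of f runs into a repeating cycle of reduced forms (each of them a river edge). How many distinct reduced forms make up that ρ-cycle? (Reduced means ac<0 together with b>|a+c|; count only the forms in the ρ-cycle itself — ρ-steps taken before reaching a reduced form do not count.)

D = 864, ⌊√D⌋ = 29
river: ρ → (12,12,-15)
river: ρ → (-15,18,9)
river: ρ → (9,18,-15)
river: ρ → (-15,12,12)
ρ-cycle length = 4 (tail of 0 descent steps not counted)

4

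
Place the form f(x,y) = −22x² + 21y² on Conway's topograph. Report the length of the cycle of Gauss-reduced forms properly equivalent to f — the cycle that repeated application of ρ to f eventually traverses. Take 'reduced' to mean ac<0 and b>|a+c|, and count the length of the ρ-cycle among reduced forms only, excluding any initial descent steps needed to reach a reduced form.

D = 1848, ⌊√D⌋ = 42
descent: ρ → (21,42,-1)  [lands on river]
river: ρ → (-1,42,21)
ρ-cycle length = 2 (tail of 1 descent step not counted)

2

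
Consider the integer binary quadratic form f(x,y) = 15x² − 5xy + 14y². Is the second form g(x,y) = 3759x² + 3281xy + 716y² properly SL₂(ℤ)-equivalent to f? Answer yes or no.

D₁ = -815, D₂ = -815
f: flip: (15,-5,14)→(14,5,15)
f: reduced (well bottom): (14,5,15) with a≤c, −a<b≤a
g: flip: (3759,3281,716)→(716,-3281,3759)
g: translate: b→-417 (≡-3281 mod 1432), so (716,-3281,3759)→(716,-417,61)
g: flip: (716,-417,61)→(61,417,716)
g: translate: b→51 (≡417 mod 122), so (61,417,716)→(61,51,14)
g: flip: (61,51,14)→(14,-51,61)
g: translate: b→5 (≡-51 mod 28), so (14,-51,61)→(14,5,15)
g: reduced (well bottom): (14,5,15) with a≤c, −a<b≤a
reduced forms (14, 5, 15) vs (14, 5, 15) ⇒ equivalent

yes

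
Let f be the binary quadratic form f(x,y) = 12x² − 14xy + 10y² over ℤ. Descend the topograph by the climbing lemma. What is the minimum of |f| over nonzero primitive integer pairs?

translate: b→10 (≡-14 mod 24), so (12,-14,10)→(12,10,8)
flip: (12,10,8)→(8,-10,12)
translate: b→6 (≡-10 mod 16), so (8,-10,12)→(8,6,10)
reduced (well bottom): (8,6,10) with a≤c, −a<b≤a
well minimum = a = 8

8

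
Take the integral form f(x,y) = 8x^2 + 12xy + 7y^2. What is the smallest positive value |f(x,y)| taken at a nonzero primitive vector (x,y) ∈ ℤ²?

translate: b→-4 (≡12 mod 16), so (8,12,7)→(8,-4,3)
flip: (8,-4,3)→(3,4,8)
translate: b→-2 (≡4 mod 6), so (3,4,8)→(3,-2,7)
reduced (well bottom): (3,-2,7) with a≤c, −a<b≤a
well minimum = a = 3

3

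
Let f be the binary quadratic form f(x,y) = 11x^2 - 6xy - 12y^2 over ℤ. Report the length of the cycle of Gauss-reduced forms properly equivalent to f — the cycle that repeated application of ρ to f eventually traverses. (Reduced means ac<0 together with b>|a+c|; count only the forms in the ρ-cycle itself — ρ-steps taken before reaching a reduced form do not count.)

D = 564, ⌊√D⌋ = 23
descent: ρ → (-12,6,11)  [lands on river]
river: ρ → (11,16,-7)
river: ρ → (-7,12,15)
river: ρ → (15,18,-4)
river: ρ → (-4,22,5)
river: ρ → (5,18,-12)
ρ-cycle length = 6 (tail of 1 descent step not counted)

6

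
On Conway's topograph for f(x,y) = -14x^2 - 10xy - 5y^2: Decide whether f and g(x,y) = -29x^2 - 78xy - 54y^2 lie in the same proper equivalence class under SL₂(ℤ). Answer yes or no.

D₁ = -180, D₂ = -180
f is negative-definite; reduce −f:
−f: flip: (14,10,5)→(5,-10,14)
−f: translate: b→0 (≡-10 mod 10), so (5,-10,14)→(5,0,9)
−f: reduced (well bottom): (5,0,9) with a≤c, −a<b≤a
flip sign back: reduced form of f is (-5,0,-9)
g is negative-definite; reduce −g:
−g: translate: b→20 (≡78 mod 58), so (29,78,54)→(29,20,5)
−g: flip: (29,20,5)→(5,-20,29)
−g: translate: b→0 (≡-20 mod 10), so (5,-20,29)→(5,0,9)
−g: reduced (well bottom): (5,0,9) with a≤c, −a<b≤a
flip sign back: reduced form of g is (-5,0,-9)
reduced forms (-5, 0, -9) vs (-5, 0, -9) ⇒ equivalent

yes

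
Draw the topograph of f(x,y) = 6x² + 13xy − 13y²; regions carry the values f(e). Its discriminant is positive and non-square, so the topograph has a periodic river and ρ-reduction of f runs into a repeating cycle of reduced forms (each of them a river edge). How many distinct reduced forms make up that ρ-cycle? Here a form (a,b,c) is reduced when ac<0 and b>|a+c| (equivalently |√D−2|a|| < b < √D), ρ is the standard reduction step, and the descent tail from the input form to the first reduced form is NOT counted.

D = 481, ⌊√D⌋ = 21
river: ρ → (-13,13,6)
river: ρ → (6,11,-15)
river: ρ → (-15,19,2)
river: ρ → (2,21,-5)
river: ρ → (-5,19,6)
river: ρ → (6,17,-8)
river: ρ → (-8,15,8)
river: ρ → (8,17,-6)
river: ρ → (-6,19,5)
river: ρ → (5,21,-2)
river: ρ → (-2,19,15)
river: ρ → (15,11,-6)
river: ρ → (-6,13,13)
river: ρ → (13,13,-6)
river: ρ → (-6,11,15)
river: ρ → (15,19,-2)
river: ρ → (-2,21,5)
river: ρ → (5,19,-6)
river: ρ → (-6,17,8)
river: ρ → (8,15,-8)
river: ρ → (-8,17,6)
river: ρ → (6,19,-5)
river: ρ → (-5,21,2)
river: ρ → (2,19,-15)
river: ρ → (-15,11,6)
river: ρ → (6,13,-13)
ρ-cycle length = 26 (tail of 0 descent steps not counted)

26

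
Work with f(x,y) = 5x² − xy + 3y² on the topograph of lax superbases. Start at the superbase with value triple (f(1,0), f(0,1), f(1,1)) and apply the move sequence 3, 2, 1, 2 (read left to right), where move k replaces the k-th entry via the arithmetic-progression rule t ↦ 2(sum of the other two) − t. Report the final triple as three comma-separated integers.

start (5,3,7) = (f(1,0),f(0,1),f(1,1))
replace slot 3: 2·(5+3) − 7 = 9 → (5,3,9)
replace slot 2: 2·(5+9) − 3 = 25 → (5,25,9)
replace slot 1: 2·(25+9) − 5 = 63 → (63,25,9)
replace slot 2: 2·(63+9) − 25 = 119 → (63,119,9)

63,119,9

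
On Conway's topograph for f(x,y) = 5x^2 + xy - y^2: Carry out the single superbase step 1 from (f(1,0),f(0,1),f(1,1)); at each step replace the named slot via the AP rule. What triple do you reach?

start (5,-1,5) = (f(1,0),f(0,1),f(1,1))
replace slot 1: 2·((-1)+5) − 5 = 3 → (3,-1,5)

3,-1,5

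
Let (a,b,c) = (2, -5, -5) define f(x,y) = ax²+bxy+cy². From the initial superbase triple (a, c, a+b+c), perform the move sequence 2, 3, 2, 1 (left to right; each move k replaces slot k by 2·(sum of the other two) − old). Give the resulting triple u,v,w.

start (2,-5,-8) = (f(1,0),f(0,1),f(1,1))
replace slot 2: 2·(2+(-8)) − (-5) = -7 → (2,-7,-8)
replace slot 3: 2·(2+(-7)) − (-8) = -2 → (2,-7,-2)
replace slot 2: 2·(2+(-2)) − (-7) = 7 → (2,7,-2)
replace slot 1: 2·(7+(-2)) − 2 = 8 → (8,7,-2)

8,7,-2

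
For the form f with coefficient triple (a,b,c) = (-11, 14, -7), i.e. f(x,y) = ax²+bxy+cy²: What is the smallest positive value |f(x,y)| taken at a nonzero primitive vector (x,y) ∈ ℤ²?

translate: b→8 (≡-14 mod 22), so (11,-14,7)→(11,8,4)
flip: (11,8,4)→(4,-8,11)
translate: b→0 (≡-8 mod 8), so (4,-8,11)→(4,0,7)
reduced (well bottom): (4,0,7) with a≤c, −a<b≤a
well minimum |f| = |-4| = 4 (negative-definite)

4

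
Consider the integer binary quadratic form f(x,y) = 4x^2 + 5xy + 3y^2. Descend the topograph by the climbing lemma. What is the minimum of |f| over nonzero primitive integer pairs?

translate: b→-3 (≡5 mod 8), so (4,5,3)→(4,-3,2)
flip: (4,-3,2)→(2,3,4)
translate: b→-1 (≡3 mod 4), so (2,3,4)→(2,-1,3)
reduced (well bottom): (2,-1,3) with a≤c, −a<b≤a
well minimum = a = 2

2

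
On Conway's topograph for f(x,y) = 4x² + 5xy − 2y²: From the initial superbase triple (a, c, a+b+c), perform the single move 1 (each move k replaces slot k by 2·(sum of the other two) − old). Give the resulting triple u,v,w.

start (4,-2,7) = (f(1,0),f(0,1),f(1,1))
replace slot 1: 2·((-2)+7) − 4 = 6 → (6,-2,7)

6,-2,7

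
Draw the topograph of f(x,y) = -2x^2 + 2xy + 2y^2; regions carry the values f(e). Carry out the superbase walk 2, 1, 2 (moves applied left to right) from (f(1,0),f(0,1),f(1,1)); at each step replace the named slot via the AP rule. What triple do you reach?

start (-2,2,2) = (f(1,0),f(0,1),f(1,1))
replace slot 2: 2·((-2)+2) − 2 = -2 → (-2,-2,2)
replace slot 1: 2·((-2)+2) − (-2) = 2 → (2,-2,2)
replace slot 2: 2·(2+2) − (-2) = 10 → (2,10,2)

2,10,2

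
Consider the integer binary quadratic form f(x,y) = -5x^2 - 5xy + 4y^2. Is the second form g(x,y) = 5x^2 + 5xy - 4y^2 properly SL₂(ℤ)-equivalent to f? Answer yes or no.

D₁ = 105, D₂ = 105
river cycle of f (length 6): (4, 5, -5), (-5, 5, 4), (4, 3, -6), (-6, 9, 1), (1, 9, -6), (-6, 3, 4)
river cycle of g (length 6): (-4, 3, 6), (6, 9, -1), (-1, 9, 6), (6, 3, -4), (-4, 5, 5), (5, 5, -4)
cycles differ ⇒ inequivalent

no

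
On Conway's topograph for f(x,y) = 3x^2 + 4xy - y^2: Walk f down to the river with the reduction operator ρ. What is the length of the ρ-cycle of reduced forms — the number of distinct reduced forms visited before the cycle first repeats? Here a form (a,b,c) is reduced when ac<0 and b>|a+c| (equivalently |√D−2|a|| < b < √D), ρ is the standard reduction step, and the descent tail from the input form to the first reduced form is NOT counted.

D = 28, ⌊√D⌋ = 5
river: ρ → (-1,4,3)
river: ρ → (3,2,-2)
river: ρ → (-2,2,3)
river: ρ → (3,4,-1)
ρ-cycle length = 4 (tail of 0 descent steps not counted)

4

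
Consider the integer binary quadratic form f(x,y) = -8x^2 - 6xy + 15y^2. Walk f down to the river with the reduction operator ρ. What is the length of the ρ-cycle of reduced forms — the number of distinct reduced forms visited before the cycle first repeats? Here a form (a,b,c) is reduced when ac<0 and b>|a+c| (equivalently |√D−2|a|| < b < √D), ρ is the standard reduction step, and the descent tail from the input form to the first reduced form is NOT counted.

D = 516, ⌊√D⌋ = 22
descent: ρ → (15,6,-8)
descent: ρ → (-8,10,13)  [lands on river]
river: ρ → (13,16,-5)
river: ρ → (-5,14,16)
river: ρ → (16,18,-3)
river: ρ → (-3,18,16)
river: ρ → (16,14,-5)
river: ρ → (-5,16,13)
river: ρ → (13,10,-8)
river: ρ → (-8,22,1)
river: ρ → (1,22,-8)
ρ-cycle length = 10 (tail of 2 descent steps not counted)

10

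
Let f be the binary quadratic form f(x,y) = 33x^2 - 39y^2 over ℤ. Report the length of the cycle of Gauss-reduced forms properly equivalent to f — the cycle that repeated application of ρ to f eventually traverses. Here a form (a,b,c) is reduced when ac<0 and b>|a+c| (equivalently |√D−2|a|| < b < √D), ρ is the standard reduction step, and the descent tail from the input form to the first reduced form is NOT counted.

D = 5148, ⌊√D⌋ = 71
descent: ρ → (-39,0,33)
descent: ρ → (33,66,-6)  [lands on river]
river: ρ → (-6,66,33)
ρ-cycle length = 2 (tail of 2 descent steps not counted)

2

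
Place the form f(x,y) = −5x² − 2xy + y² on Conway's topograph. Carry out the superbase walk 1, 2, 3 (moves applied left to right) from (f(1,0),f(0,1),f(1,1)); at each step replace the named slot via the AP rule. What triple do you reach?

start (-5,1,-6) = (f(1,0),f(0,1),f(1,1))
replace slot 1: 2·(1+(-6)) − (-5) = -5 → (-5,1,-6)
replace slot 2: 2·((-5)+(-6)) − 1 = -23 → (-5,-23,-6)
replace slot 3: 2·((-5)+(-23)) − (-6) = -50 → (-5,-23,-50)

-5,-23,-50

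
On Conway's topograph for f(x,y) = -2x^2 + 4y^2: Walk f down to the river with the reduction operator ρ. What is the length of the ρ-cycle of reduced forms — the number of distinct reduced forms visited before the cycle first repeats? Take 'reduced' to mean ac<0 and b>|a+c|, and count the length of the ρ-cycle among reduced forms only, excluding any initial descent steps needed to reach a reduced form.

D = 32, ⌊√D⌋ = 5
descent: ρ → (4,0,-2)
descent: ρ → (-2,4,2)  [lands on river]
river: ρ → (2,4,-2)
ρ-cycle length = 2 (tail of 2 descent steps not counted)

2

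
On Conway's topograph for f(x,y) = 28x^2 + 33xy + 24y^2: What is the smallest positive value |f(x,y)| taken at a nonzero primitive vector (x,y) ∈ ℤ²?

translate: b→-23 (≡33 mod 56), so (28,33,24)→(28,-23,19)
flip: (28,-23,19)→(19,23,28)
translate: b→-15 (≡23 mod 38), so (19,23,28)→(19,-15,24)
reduced (well bottom): (19,-15,24) with a≤c, −a<b≤a
well minimum = a = 19

19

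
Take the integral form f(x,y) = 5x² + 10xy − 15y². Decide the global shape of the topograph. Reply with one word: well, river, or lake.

D = b²−4ac = 10² − 4·5·(-15) = 400
D = 20² is a perfect square ⇒ form factors over ℤ ⇒ lakes

lake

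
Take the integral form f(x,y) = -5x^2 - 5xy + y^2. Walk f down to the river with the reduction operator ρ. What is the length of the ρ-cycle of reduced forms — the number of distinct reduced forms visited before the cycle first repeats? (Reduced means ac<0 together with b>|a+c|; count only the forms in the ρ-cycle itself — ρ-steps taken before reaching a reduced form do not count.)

D = 45, ⌊√D⌋ = 6
descent: ρ → (1,5,-5)  [lands on river]
river: ρ → (-5,5,1)
ρ-cycle length = 2 (tail of 1 descent step not counted)

2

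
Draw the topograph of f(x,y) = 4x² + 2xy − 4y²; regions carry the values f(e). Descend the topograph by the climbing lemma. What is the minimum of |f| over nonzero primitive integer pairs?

river: ρ → (-4,6,2)
river: ρ → (2,6,-4)
river: ρ → (-4,2,4)
river: ρ → (4,6,-2)
river: ρ → (-2,6,4)
river: ρ → (4,2,-4)
closes: descent 0, river 6
min |a| on river = 2

2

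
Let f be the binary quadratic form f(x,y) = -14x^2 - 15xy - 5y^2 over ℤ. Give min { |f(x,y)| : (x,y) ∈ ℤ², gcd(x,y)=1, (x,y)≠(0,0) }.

translate: b→-13 (≡15 mod 28), so (14,15,5)→(14,-13,4)
flip: (14,-13,4)→(4,13,14)
translate: b→-3 (≡13 mod 8), so (4,13,14)→(4,-3,4)
flip: (4,-3,4)→(4,3,4)
reduced (well bottom): (4,3,4) with a≤c, −a<b≤a
well minimum |f| = |-4| = 4 (negative-definite)

4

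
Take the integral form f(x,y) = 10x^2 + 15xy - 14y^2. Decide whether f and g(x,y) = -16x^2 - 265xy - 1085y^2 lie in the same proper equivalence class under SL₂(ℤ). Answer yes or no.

D₁ = 785, D₂ = 785
river cycle of f (length 10): (-14, 13, 11), (11, 9, -16), (-16, 23, 4), (4, 25, -10), (-10, 15, 14), (14, 13, -11), (-11, 9, 16), (16, 23, -4), (-4, 25, 10), (10, 15, -14)
river cycle of g (length 10): (-16, 23, 4), (4, 25, -10), (-10, 15, 14), (14, 13, -11), (-11, 9, 16), (16, 23, -4), (-4, 25, 10), (10, 15, -14), (-14, 13, 11), (11, 9, -16)
cycles coincide ⇒ equivalent

yes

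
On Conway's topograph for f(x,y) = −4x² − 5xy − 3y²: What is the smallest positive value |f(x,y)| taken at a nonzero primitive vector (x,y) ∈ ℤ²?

translate: b→-3 (≡5 mod 8), so (4,5,3)→(4,-3,2)
flip: (4,-3,2)→(2,3,4)
translate: b→-1 (≡3 mod 4), so (2,3,4)→(2,-1,3)
reduced (well bottom): (2,-1,3) with a≤c, −a<b≤a
well minimum |f| = |-2| = 2 (negative-definite)

2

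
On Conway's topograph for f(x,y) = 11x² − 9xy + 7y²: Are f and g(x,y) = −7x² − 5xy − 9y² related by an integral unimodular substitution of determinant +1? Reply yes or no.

D₁ = -227, D₂ = -227
f: flip: (11,-9,7)→(7,9,11)
f: translate: b→-5 (≡9 mod 14), so (7,9,11)→(7,-5,9)
f: reduced (well bottom): (7,-5,9) with a≤c, −a<b≤a
g is negative-definite; reduce −g:
−g: reduced (well bottom): (7,5,9) with a≤c, −a<b≤a
flip sign back: reduced form of g is (-7,-5,-9)
reduced forms (7, -5, 9) vs (-7, -5, -9) ⇒ inequivalent

no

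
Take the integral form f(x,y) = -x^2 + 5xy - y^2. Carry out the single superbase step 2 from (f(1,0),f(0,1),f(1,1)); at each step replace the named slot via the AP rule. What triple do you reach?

start (-1,-1,3) = (f(1,0),f(0,1),f(1,1))
replace slot 2: 2·((-1)+3) − (-1) = 5 → (-1,5,3)

-1,5,3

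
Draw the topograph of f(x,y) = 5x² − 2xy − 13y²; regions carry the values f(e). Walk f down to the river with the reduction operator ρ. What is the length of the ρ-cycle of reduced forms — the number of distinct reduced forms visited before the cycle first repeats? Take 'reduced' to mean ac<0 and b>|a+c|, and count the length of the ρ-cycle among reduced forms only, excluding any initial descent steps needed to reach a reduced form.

D = 264, ⌊√D⌋ = 16
descent: ρ → (-13,2,5)
descent: ρ → (5,8,-10)  [lands on river]
river: ρ → (-10,12,3)
river: ρ → (3,12,-10)
river: ρ → (-10,8,5)
river: ρ → (5,12,-6)
river: ρ → (-6,12,5)
ρ-cycle length = 6 (tail of 2 descent steps not counted)

6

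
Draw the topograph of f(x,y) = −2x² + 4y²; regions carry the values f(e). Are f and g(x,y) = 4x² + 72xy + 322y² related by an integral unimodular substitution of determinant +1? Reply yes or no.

D₁ = 32, D₂ = 32
river cycle of f (length 2): (-2, 4, 2), (2, 4, -2)
river cycle of g (length 2): (-2, 4, 2), (2, 4, -2)
cycles coincide ⇒ equivalent

yes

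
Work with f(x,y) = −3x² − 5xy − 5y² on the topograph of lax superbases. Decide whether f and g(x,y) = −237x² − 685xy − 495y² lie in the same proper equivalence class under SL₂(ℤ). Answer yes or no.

D₁ = -35, D₂ = -35
f is negative-definite; reduce −f:
−f: translate: b→-1 (≡5 mod 6), so (3,5,5)→(3,-1,3)
−f: flip: (3,-1,3)→(3,1,3)
−f: reduced (well bottom): (3,1,3) with a≤c, −a<b≤a
flip sign back: reduced form of f is (-3,-1,-3)
g is negative-definite; reduce −g:
−g: translate: b→211 (≡685 mod 474), so (237,685,495)→(237,211,47)
−g: flip: (237,211,47)→(47,-211,237)
−g: translate: b→-23 (≡-211 mod 94), so (47,-211,237)→(47,-23,3)
−g: flip: (47,-23,3)→(3,23,47)
−g: translate: b→-1 (≡23 mod 6), so (3,23,47)→(3,-1,3)
−g: flip: (3,-1,3)→(3,1,3)
−g: reduced (well bottom): (3,1,3) with a≤c, −a<b≤a
flip sign back: reduced form of g is (-3,-1,-3)
reduced forms (-3, -1, -3) vs (-3, -1, -3) ⇒ equivalent

yes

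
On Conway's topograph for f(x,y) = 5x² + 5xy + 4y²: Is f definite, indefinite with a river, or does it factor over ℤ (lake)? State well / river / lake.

D = b²−4ac = 5² − 4·5·4 = -55
D < 0 ⇒ definite ⇒ every region one sign ⇒ single well

well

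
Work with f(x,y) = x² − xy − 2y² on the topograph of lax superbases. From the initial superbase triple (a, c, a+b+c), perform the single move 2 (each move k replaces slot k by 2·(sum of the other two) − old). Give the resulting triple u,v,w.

start (1,-2,-2) = (f(1,0),f(0,1),f(1,1))
replace slot 2: 2·(1+(-2)) − (-2) = 0 → (1,0,-2)

1,0,-2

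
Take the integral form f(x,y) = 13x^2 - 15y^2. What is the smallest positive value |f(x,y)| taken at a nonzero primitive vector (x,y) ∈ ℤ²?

descent: ρ → (-15,0,13)
descent: ρ → (13,26,-2)  [lands on river]
river: ρ → (-2,26,13)
closes: descent 2, river 2
min |a| on river = 2

2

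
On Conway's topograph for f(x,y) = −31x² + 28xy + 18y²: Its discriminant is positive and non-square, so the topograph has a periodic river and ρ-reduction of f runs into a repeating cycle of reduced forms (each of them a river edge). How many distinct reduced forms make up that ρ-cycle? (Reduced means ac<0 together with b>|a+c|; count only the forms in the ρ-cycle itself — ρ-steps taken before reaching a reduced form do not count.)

D = 3016, ⌊√D⌋ = 54
river: ρ → (18,44,-15)
river: ρ → (-15,46,15)
river: ρ → (15,44,-18)
river: ρ → (-18,28,31)
river: ρ → (31,34,-15)
river: ρ → (-15,26,39)
river: ρ → (39,52,-2)
river: ρ → (-2,52,39)
river: ρ → (39,26,-15)
river: ρ → (-15,34,31)
river: ρ → (31,28,-18)
river: ρ → (-18,44,15)
river: ρ → (15,46,-15)
river: ρ → (-15,44,18)
river: ρ → (18,28,-31)
river: ρ → (-31,34,15)
river: ρ → (15,26,-39)
river: ρ → (-39,52,2)
river: ρ → (2,52,-39)
river: ρ → (-39,26,15)
river: ρ → (15,34,-31)
river: ρ → (-31,28,18)
ρ-cycle length = 22 (tail of 0 descent steps not counted)

22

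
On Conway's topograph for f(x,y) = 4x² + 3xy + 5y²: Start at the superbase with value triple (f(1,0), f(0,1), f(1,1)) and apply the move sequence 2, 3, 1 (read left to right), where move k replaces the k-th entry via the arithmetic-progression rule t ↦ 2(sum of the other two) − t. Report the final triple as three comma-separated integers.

start (4,5,12) = (f(1,0),f(0,1),f(1,1))
replace slot 2: 2·(4+12) − 5 = 27 → (4,27,12)
replace slot 3: 2·(4+27) − 12 = 50 → (4,27,50)
replace slot 1: 2·(27+50) − 4 = 150 → (150,27,50)

150,27,50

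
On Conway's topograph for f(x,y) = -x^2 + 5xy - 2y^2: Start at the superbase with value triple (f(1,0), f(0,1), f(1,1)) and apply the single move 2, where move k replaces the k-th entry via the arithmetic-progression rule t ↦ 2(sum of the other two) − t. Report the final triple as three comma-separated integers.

start (-1,-2,2) = (f(1,0),f(0,1),f(1,1))
replace slot 2: 2·((-1)+2) − (-2) = 4 → (-1,4,2)

-1,4,2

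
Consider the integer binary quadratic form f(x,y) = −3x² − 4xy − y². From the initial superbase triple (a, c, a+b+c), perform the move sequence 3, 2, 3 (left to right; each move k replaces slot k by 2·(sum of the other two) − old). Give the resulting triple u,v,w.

start (-3,-1,-8) = (f(1,0),f(0,1),f(1,1))
replace slot 3: 2·((-3)+(-1)) − (-8) = 0 → (-3,-1,0)
replace slot 2: 2·((-3)+0) − (-1) = -5 → (-3,-5,0)
replace slot 3: 2·((-3)+(-5)) − 0 = -16 → (-3,-5,-16)

-3,-5,-16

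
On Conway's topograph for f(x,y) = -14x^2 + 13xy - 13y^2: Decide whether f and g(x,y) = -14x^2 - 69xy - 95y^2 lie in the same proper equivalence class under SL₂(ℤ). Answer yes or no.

D₁ = -559, D₂ = -559
f is negative-definite; reduce −f:
−f: flip: (14,-13,13)→(13,13,14)
−f: reduced (well bottom): (13,13,14) with a≤c, −a<b≤a
flip sign back: reduced form of f is (-13,-13,-14)
g is negative-definite; reduce −g:
−g: translate: b→13 (≡69 mod 28), so (14,69,95)→(14,13,13)
−g: flip: (14,13,13)→(13,-13,14)
−g: translate: b→13 (≡-13 mod 26), so (13,-13,14)→(13,13,14)
−g: reduced (well bottom): (13,13,14) with a≤c, −a<b≤a
flip sign back: reduced form of g is (-13,-13,-14)
reduced forms (-13, -13, -14) vs (-13, -13, -14) ⇒ equivalent

yes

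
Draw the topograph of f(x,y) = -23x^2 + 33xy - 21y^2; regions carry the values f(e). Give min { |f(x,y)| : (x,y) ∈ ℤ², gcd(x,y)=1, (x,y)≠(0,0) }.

translate: b→13 (≡-33 mod 46), so (23,-33,21)→(23,13,11)
flip: (23,13,11)→(11,-13,23)
translate: b→9 (≡-13 mod 22), so (11,-13,23)→(11,9,21)
reduced (well bottom): (11,9,21) with a≤c, −a<b≤a
well minimum |f| = |-11| = 11 (negative-definite)

11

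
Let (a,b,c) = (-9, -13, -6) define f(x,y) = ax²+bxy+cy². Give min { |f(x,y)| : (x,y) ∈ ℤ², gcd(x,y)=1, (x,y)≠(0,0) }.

translate: b→-5 (≡13 mod 18), so (9,13,6)→(9,-5,2)
flip: (9,-5,2)→(2,5,9)
translate: b→1 (≡5 mod 4), so (2,5,9)→(2,1,6)
reduced (well bottom): (2,1,6) with a≤c, −a<b≤a
well minimum |f| = |-2| = 2 (negative-definite)

2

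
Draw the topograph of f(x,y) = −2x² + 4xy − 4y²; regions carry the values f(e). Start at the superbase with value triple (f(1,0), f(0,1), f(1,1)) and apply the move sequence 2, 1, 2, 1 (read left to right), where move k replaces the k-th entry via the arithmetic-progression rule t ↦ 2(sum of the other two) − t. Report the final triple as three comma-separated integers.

start (-2,-4,-2) = (f(1,0),f(0,1),f(1,1))
replace slot 2: 2·((-2)+(-2)) − (-4) = -4 → (-2,-4,-2)
replace slot 1: 2·((-4)+(-2)) − (-2) = -10 → (-10,-4,-2)
replace slot 2: 2·((-10)+(-2)) − (-4) = -20 → (-10,-20,-2)
replace slot 1: 2·((-20)+(-2)) − (-10) = -34 → (-34,-20,-2)

-34,-20,-2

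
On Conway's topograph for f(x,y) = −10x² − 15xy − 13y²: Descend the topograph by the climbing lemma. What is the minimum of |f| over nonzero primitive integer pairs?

translate: b→-5 (≡15 mod 20), so (10,15,13)→(10,-5,8)
flip: (10,-5,8)→(8,5,10)
reduced (well bottom): (8,5,10) with a≤c, −a<b≤a
well minimum |f| = |-8| = 8 (negative-definite)

8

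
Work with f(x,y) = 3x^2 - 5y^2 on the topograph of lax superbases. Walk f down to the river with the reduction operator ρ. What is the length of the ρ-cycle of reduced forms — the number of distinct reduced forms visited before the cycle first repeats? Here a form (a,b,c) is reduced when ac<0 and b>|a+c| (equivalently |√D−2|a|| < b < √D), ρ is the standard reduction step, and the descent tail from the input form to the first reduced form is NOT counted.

D = 60, ⌊√D⌋ = 7
descent: ρ → (-5,0,3)
descent: ρ → (3,6,-2)  [lands on river]
river: ρ → (-2,6,3)
ρ-cycle length = 2 (tail of 2 descent steps not counted)

2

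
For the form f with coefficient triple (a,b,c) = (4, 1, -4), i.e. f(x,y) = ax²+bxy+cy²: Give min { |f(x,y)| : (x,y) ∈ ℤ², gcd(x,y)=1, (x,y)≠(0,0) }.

river: ρ → (-4,7,1)
river: ρ → (1,7,-4)
river: ρ → (-4,1,4)
river: ρ → (4,7,-1)
river: ρ → (-1,7,4)
river: ρ → (4,1,-4)
closes: descent 0, river 6
min |a| on river = 1

1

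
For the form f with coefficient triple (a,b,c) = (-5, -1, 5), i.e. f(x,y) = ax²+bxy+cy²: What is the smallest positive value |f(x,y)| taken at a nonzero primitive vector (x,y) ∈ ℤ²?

descent: ρ → (5,1,-5)  [lands on river]
river: ρ → (-5,9,1)
river: ρ → (1,9,-5)
river: ρ → (-5,1,5)
river: ρ → (5,9,-1)
river: ρ → (-1,9,5)
closes: descent 1, river 6
min |a| on river = 1

1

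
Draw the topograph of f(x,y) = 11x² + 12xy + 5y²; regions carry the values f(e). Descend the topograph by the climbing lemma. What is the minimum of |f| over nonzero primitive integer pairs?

translate: b→-10 (≡12 mod 22), so (11,12,5)→(11,-10,4)
flip: (11,-10,4)→(4,10,11)
translate: b→2 (≡10 mod 8), so (4,10,11)→(4,2,5)
reduced (well bottom): (4,2,5) with a≤c, −a<b≤a
well minimum = a = 4

4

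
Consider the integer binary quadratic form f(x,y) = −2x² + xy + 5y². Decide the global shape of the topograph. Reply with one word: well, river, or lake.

D = b²−4ac = 1² − 4·(-2)·5 = 41
D > 0 non-square ⇒ indefinite ⇒ periodic river

river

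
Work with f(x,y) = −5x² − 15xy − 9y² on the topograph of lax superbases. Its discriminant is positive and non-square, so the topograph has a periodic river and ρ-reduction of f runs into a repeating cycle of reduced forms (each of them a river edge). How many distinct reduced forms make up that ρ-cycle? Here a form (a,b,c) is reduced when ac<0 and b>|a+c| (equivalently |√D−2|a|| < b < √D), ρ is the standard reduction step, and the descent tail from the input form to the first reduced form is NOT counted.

D = 45, ⌊√D⌋ = 6
descent: ρ → (-9,-3,1)
descent: ρ → (1,5,-5)  [lands on river]
river: ρ → (-5,5,1)
ρ-cycle length = 2 (tail of 2 descent steps not counted)

2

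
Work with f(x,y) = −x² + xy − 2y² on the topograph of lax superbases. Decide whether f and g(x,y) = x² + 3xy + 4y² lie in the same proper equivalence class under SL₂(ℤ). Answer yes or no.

D₁ = -7, D₂ = -7
f is negative-definite; reduce −f:
−f: translate: b→1 (≡-1 mod 2), so (1,-1,2)→(1,1,2)
−f: reduced (well bottom): (1,1,2) with a≤c, −a<b≤a
flip sign back: reduced form of f is (-1,-1,-2)
g: translate: b→1 (≡3 mod 2), so (1,3,4)→(1,1,2)
g: reduced (well bottom): (1,1,2) with a≤c, −a<b≤a
reduced forms (-1, -1, -2) vs (1, 1, 2) ⇒ inequivalent

no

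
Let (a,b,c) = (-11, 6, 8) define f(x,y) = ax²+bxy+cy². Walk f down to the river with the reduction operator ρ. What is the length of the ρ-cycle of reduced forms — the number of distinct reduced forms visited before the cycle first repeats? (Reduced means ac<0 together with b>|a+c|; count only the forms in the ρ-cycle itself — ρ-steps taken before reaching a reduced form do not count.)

D = 388, ⌊√D⌋ = 19
river: ρ → (8,10,-9)
river: ρ → (-9,8,9)
river: ρ → (9,10,-8)
river: ρ → (-8,6,11)
river: ρ → (11,16,-3)
river: ρ → (-3,14,16)
river: ρ → (16,18,-1)
river: ρ → (-1,18,16)
river: ρ → (16,14,-3)
river: ρ → (-3,16,11)
river: ρ → (11,6,-8)
river: ρ → (-8,10,9)
river: ρ → (9,8,-9)
river: ρ → (-9,10,8)
river: ρ → (8,6,-11)
river: ρ → (-11,16,3)
river: ρ → (3,14,-16)
river: ρ → (-16,18,1)
river: ρ → (1,18,-16)
river: ρ → (-16,14,3)
river: ρ → (3,16,-11)
river: ρ → (-11,6,8)
ρ-cycle length = 22 (tail of 0 descent steps not counted)

22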